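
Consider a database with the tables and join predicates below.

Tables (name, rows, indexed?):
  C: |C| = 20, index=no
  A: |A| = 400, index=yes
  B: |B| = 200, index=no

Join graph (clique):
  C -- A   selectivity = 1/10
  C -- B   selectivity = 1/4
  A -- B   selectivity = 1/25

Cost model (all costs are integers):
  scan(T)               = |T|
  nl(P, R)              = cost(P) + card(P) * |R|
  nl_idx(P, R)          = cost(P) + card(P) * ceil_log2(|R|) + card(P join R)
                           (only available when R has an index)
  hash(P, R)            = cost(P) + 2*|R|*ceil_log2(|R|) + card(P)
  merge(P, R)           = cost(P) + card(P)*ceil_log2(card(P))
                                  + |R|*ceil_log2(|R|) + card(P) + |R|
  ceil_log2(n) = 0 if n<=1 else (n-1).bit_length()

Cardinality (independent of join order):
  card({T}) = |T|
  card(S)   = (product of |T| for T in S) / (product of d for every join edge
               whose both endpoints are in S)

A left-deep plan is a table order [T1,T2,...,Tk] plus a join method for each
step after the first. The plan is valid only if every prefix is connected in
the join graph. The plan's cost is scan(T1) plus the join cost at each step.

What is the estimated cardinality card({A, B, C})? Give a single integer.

Tables in S: A(400), B(200), C(20)
Edges inside S: C-A(d=10), C-B(d=4), A-B(d=25)
numerator = 400 * 200 * 20 = 1600000
denominator = 10 * 4 * 25 = 1000
card(S) = 1600000 / 1000 = 1600

1600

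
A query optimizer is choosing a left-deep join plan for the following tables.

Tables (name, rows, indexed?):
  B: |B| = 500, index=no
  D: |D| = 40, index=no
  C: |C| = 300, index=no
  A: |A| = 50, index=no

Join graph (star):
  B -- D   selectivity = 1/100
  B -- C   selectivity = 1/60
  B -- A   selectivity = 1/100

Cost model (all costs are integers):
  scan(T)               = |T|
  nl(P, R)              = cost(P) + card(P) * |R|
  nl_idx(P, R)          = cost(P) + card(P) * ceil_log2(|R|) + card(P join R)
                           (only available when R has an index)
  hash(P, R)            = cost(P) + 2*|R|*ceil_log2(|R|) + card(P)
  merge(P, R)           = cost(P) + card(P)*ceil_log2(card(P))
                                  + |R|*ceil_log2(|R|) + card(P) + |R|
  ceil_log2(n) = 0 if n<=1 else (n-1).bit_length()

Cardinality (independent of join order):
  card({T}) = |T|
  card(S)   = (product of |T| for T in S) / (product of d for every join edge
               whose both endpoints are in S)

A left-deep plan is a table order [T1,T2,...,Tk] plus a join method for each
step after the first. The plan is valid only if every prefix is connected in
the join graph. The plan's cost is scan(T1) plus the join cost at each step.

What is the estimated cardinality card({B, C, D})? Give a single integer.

1000

Tables in S: B(500), C(300), D(40)
Edges inside S: B-D(d=100), B-C(d=60)
numerator = 500 * 300 * 40 = 6000000
denominator = 100 * 60 = 6000
card(S) = 6000000 / 6000 = 1000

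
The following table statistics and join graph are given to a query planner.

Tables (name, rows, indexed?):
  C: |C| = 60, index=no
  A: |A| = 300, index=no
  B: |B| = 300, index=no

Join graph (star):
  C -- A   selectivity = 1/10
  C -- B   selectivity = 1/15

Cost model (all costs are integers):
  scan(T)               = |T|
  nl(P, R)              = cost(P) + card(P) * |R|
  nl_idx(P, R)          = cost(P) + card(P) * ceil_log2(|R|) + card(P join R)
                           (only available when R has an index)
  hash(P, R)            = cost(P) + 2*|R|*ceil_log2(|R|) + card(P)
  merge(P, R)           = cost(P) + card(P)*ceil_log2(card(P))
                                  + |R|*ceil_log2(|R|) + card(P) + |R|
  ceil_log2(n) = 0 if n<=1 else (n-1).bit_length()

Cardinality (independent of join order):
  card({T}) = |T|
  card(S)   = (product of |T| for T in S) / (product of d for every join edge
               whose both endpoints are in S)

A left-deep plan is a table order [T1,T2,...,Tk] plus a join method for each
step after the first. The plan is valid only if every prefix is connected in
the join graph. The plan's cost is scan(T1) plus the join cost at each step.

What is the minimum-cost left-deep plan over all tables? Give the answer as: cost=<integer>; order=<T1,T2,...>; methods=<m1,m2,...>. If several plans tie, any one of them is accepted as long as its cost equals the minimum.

cost=7920; order=B,C,A; methods=hash,hash

Selinger DP (subsets sized 1..n):
  {C}: scan cost=60, card=60
  {A}: scan cost=300, card=300
  {B}: scan cost=300, card=300
  {AC}: card=1800; try (C,hash)→1320, (A,merge)→3480, (C,merge)→3720, (A,hash)→5520, (A,nl)→18060, (C,nl)→18300; best=1320 via (C,hash)
  {BC}: card=1200; try (C,hash)→1320, (B,merge)→3480, (C,merge)→3720, (B,hash)→5520, (B,nl)→18060, (C,nl)→18300; best=1320 via (C,hash)
  {ABC}: card=36000; try (A,hash)→7920, (B,hash)→8520, (A,merge)→18720, (B,merge)→25920, (A,nl)→361320, (B,nl)→541320; best=7920 via (A,hash)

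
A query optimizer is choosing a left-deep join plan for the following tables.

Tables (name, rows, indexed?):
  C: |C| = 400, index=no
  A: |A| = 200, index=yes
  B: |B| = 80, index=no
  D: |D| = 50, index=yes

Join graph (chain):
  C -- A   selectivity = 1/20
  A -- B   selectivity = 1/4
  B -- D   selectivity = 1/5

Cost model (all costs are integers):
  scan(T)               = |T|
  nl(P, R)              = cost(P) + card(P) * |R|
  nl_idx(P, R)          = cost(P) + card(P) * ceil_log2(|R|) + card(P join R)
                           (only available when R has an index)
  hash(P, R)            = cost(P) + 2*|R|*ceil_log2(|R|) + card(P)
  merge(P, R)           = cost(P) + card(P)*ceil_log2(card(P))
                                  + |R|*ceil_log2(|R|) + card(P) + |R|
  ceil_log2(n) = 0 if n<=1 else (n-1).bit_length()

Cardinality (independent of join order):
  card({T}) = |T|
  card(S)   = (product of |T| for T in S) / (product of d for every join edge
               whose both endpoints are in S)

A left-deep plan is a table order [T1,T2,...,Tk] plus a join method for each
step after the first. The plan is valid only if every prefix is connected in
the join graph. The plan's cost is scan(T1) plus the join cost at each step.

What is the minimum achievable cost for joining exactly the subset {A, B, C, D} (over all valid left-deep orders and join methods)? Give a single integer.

Selinger DP over subsets of {A,B,C,D}:
  {C}: scan cost=400, card=400
  {A}: scan cost=200, card=200
  {B}: scan cost=80, card=80
  {D}: scan cost=50, card=50
  {AC}: card=4000; try (A,hash)→4000, (C,merge)→6000, (A,merge)→6200, (C,hash)→7600, (A,nl_idx)→7600, (C,nl)→80200 …(+1); best=4000 via (A,hash)
  {AB}: card=4000; try (B,hash)→1520, (A,merge)→2520, (B,merge)→2640, (A,hash)→3360, (A,nl_idx)→4720, (A,nl)→16080 …(+1); best=1520 via (B,hash)
  {BD}: card=800; try (D,hash)→760, (B,merge)→1040, (D,merge)→1070, (B,hash)→1220, (D,nl_idx)→1360, (B,nl)→4050 …(+1); best=760 via (D,hash)
  {ABC}: card=80000; try (B,hash)→9120, (C,hash)→12720, (B,merge)→56640, (C,merge)→57520, (B,nl)→324000, (C,nl)→1601520; best=9120 via (B,hash)
  {ABD}: card=40000; try (A,hash)→4760, (D,hash)→6120, (A,merge)→11360, (A,nl_idx)→47160, (D,merge)→53870, (D,nl_idx)→65520 …(+2); best=4760 via (A,hash)
  {ABCD}: card=800000; try (C,hash)→51960, (D,hash)→89720, (C,merge)→688760, (D,nl_idx)→1289120, (D,merge)→1449470, (D,nl)→4009120 …(+1); best=51960 via (C,hash)

51960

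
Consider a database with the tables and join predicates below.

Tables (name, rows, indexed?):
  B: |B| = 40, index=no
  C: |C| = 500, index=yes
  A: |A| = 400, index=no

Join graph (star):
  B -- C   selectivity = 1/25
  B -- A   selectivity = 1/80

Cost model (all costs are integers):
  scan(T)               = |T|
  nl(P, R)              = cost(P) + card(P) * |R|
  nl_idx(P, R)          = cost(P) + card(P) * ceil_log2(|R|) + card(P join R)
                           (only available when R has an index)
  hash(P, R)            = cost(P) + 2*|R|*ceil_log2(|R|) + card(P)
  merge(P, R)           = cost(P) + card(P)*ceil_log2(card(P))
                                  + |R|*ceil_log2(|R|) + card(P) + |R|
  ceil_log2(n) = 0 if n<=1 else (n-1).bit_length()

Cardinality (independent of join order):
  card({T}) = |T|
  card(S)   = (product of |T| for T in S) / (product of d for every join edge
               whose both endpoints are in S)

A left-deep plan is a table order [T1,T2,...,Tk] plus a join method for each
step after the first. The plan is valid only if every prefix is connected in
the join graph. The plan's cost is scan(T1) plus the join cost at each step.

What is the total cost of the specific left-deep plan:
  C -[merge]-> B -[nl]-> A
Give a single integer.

step 1: scan C: cost=500, card=500
step 2: join B via merge
    card(P join B) = 500*40/(25) = 800
    cost = 500 + 500*9 + 40*6 + 500 + 40 = 5780
step 3: join A via nl
    card(P join A) = 800*400/(80) = 4000
    cost = 5780 + 800*400 = 325780

325780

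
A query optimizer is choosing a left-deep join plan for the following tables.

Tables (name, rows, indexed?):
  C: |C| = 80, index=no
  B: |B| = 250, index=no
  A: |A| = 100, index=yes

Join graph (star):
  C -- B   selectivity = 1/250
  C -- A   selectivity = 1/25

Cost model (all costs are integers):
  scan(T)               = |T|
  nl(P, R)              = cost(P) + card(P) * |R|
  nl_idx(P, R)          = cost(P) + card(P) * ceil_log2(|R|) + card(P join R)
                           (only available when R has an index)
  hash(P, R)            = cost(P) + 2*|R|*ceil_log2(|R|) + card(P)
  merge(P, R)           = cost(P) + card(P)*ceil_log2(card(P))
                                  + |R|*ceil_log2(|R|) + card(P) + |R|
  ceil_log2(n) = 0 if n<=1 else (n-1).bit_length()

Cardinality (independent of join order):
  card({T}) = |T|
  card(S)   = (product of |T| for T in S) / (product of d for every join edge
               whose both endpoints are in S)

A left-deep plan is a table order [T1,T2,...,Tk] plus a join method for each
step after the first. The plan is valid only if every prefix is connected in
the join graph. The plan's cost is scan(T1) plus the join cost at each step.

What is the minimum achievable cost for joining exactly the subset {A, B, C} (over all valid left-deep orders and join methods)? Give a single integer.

2500

Selinger DP over subsets of {A,B,C}:
  {C}: scan cost=80, card=80
  {B}: scan cost=250, card=250
  {A}: scan cost=100, card=100
  {BC}: card=80; try (C,hash)→1620, (B,merge)→2970, (C,merge)→3140, (B,hash)→4160, (B,nl)→20080, (C,nl)→20250; best=1620 via (C,hash)
  {AC}: card=320; try (A,nl_idx)→960, (C,hash)→1320, (A,merge)→1520, (C,merge)→1540, (A,hash)→1560, (A,nl)→8080 …(+1); best=960 via (A,nl_idx)
  {ABC}: card=320; try (A,nl_idx)→2500, (A,merge)→3060, (A,hash)→3100, (B,hash)→5280, (B,merge)→6410, (A,nl)→9620 …(+1); best=2500 via (A,nl_idx)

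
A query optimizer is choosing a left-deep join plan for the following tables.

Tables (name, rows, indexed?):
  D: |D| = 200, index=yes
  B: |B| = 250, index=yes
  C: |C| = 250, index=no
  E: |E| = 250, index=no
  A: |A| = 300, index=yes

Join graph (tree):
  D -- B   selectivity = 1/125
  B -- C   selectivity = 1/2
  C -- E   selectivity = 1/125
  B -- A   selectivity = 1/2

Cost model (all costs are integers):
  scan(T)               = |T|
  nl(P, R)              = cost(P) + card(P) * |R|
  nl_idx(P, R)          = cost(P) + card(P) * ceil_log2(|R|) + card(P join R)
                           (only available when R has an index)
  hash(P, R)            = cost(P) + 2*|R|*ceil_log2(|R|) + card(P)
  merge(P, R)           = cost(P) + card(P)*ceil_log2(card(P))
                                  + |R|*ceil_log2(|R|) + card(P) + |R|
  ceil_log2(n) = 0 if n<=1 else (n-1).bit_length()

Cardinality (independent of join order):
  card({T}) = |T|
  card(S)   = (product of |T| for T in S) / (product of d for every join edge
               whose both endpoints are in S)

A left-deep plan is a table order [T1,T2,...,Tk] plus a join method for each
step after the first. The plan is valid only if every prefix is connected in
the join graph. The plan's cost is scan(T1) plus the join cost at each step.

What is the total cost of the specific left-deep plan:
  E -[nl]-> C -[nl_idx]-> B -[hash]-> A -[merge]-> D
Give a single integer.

234573950

step 1: scan E: cost=250, card=250
step 2: join C via nl
    card(P join C) = 250*250/(125) = 500
    cost = 250 + 250*250 = 62750
step 3: join B via nl_idx
    card(P join B) = 500*250/(2) = 62500
    cost = 62750 + 500*8 + 62500 = 129250
step 4: join A via hash
    card(P join A) = 62500*300/(2) = 9375000
    cost = 129250 + 2*300*9 + 62500 = 197150
step 5: join D via merge
    card(P join D) = 9375000*200/(125) = 15000000
    cost = 197150 + 9375000*24 + 200*8 + 9375000 + 200 = 234573950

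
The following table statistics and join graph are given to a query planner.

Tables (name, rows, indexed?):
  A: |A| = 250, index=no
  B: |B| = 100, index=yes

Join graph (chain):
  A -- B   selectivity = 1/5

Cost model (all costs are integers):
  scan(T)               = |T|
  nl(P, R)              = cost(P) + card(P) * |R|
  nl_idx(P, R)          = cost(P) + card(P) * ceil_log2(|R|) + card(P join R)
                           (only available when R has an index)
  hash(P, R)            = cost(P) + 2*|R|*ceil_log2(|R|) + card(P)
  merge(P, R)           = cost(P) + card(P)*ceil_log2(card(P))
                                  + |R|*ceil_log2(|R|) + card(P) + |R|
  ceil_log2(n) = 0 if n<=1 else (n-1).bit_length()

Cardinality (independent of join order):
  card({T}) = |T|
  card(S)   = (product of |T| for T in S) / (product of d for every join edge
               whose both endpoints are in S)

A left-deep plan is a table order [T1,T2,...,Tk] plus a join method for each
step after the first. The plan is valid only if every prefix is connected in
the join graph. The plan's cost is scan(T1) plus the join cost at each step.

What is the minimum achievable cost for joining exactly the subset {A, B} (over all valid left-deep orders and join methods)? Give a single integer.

1900

Selinger DP over subsets of {A,B}:
  {A}: scan cost=250, card=250
  {B}: scan cost=100, card=100
  {AB}: card=5000; try (B,hash)→1900, (A,merge)→3150, (B,merge)→3300, (A,hash)→4200, (B,nl_idx)→7000, (A,nl)→25100 …(+1); best=1900 via (B,hash)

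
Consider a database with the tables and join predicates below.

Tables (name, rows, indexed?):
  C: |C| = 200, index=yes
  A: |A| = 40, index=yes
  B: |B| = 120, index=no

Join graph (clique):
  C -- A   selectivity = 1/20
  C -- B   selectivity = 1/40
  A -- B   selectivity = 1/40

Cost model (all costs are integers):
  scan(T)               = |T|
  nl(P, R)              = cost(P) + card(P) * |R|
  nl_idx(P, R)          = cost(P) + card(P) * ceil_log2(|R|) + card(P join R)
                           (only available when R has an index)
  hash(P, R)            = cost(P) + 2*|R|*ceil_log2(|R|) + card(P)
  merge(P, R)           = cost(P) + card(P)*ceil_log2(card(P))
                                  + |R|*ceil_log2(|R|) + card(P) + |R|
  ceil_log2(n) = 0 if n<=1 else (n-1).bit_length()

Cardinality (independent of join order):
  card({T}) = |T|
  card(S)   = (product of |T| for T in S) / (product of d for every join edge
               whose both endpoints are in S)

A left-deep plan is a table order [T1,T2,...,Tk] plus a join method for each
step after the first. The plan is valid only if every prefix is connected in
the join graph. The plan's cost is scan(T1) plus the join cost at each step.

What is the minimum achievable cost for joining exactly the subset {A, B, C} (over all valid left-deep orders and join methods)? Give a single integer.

Selinger DP over subsets of {A,B,C}:
  {C}: scan cost=200, card=200
  {A}: scan cost=40, card=40
  {B}: scan cost=120, card=120
  {AC}: card=400; try (C,nl_idx)→760, (A,hash)→880, (A,nl_idx)→1800, (C,merge)→2120, (A,merge)→2280, (C,hash)→3280 …(+2); best=760 via (C,nl_idx)
  {BC}: card=600; try (C,nl_idx)→1680, (B,hash)→2080, (C,merge)→2880, (B,merge)→2960, (C,hash)→3440, (C,nl)→24120 …(+1); best=1680 via (C,nl_idx)
  {AB}: card=120; try (A,hash)→720, (A,nl_idx)→960, (B,merge)→1280, (A,merge)→1360, (B,hash)→1760, (B,nl)→4840 …(+1); best=720 via (A,hash)
  {ABC}: card=30; try (C,nl_idx)→1710, (A,hash)→2760, (B,hash)→2840, (C,merge)→3480, (C,hash)→4040, (A,nl_idx)→5310 …(+5); best=1710 via (C,nl_idx)

1710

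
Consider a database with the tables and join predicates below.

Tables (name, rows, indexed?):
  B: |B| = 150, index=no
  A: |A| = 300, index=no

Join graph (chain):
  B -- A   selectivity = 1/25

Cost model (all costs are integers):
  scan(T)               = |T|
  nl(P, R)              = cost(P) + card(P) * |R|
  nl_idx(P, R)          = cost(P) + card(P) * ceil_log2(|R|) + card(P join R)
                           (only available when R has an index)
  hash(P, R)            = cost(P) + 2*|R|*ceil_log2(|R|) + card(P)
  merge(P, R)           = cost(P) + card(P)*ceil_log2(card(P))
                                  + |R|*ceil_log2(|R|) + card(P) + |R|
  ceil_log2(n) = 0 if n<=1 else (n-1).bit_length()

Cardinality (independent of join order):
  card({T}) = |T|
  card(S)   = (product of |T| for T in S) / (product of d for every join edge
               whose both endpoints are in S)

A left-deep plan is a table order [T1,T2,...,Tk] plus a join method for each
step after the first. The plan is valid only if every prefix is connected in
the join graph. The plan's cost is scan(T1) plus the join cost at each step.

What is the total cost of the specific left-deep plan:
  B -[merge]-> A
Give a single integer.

4500

step 1: scan B: cost=150, card=150
step 2: join A via merge
    card(P join A) = 150*300/(25) = 1800
    cost = 150 + 150*8 + 300*9 + 150 + 300 = 4500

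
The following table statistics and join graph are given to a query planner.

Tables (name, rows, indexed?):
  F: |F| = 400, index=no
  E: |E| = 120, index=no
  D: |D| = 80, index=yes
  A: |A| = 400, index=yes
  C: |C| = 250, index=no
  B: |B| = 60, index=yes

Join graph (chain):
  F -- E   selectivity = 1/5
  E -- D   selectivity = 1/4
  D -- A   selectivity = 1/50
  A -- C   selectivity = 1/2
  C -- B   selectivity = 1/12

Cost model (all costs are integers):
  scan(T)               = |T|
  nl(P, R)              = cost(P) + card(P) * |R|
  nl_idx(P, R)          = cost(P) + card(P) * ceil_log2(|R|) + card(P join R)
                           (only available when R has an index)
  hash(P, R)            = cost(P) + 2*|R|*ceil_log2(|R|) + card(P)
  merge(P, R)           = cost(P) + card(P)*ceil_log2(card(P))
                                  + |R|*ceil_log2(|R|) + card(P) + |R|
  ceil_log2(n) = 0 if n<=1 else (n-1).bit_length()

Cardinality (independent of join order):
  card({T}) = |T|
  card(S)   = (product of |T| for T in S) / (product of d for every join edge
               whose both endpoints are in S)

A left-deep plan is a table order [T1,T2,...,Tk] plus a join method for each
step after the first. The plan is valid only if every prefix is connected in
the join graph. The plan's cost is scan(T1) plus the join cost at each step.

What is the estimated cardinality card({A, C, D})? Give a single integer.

80000

Tables in S: A(400), C(250), D(80)
Edges inside S: D-A(d=50), A-C(d=2)
numerator = 400 * 250 * 80 = 8000000
denominator = 50 * 2 = 100
card(S) = 8000000 / 100 = 80000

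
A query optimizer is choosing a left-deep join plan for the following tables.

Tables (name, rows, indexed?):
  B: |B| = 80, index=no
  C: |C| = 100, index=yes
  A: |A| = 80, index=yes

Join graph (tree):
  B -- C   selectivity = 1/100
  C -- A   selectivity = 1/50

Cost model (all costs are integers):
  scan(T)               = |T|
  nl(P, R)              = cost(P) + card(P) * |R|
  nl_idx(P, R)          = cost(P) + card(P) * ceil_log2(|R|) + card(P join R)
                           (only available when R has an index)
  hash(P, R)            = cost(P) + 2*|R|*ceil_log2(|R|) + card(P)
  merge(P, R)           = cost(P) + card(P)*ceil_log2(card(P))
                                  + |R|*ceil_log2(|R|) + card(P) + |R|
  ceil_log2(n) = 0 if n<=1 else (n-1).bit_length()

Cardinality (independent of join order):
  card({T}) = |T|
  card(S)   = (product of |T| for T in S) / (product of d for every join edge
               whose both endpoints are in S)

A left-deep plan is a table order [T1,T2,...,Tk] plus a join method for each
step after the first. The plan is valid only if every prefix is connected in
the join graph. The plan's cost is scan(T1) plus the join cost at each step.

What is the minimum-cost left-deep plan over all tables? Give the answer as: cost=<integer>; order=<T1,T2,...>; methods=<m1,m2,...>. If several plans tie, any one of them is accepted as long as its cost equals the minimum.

cost=1408; order=B,C,A; methods=nl_idx,nl_idx

Selinger DP (subsets sized 1..n):
  {B}: scan cost=80, card=80
  {C}: scan cost=100, card=100
  {A}: scan cost=80, card=80
  {BC}: card=80; try (C,nl_idx)→720, (B,hash)→1320, (C,merge)→1520, (B,merge)→1540, (C,hash)→1560, (C,nl)→8080 …(+1); best=720 via (C,nl_idx)
  {AC}: card=160; try (C,nl_idx)→800, (A,nl_idx)→960, (A,hash)→1320, (C,merge)→1520, (A,merge)→1540, (C,hash)→1560 …(+2); best=800 via (C,nl_idx)
  {ABC}: card=128; try (A,nl_idx)→1408, (A,hash)→1920, (A,merge)→2000, (B,hash)→2080, (B,merge)→2880, (A,nl)→7120 …(+1); best=1408 via (A,nl_idx)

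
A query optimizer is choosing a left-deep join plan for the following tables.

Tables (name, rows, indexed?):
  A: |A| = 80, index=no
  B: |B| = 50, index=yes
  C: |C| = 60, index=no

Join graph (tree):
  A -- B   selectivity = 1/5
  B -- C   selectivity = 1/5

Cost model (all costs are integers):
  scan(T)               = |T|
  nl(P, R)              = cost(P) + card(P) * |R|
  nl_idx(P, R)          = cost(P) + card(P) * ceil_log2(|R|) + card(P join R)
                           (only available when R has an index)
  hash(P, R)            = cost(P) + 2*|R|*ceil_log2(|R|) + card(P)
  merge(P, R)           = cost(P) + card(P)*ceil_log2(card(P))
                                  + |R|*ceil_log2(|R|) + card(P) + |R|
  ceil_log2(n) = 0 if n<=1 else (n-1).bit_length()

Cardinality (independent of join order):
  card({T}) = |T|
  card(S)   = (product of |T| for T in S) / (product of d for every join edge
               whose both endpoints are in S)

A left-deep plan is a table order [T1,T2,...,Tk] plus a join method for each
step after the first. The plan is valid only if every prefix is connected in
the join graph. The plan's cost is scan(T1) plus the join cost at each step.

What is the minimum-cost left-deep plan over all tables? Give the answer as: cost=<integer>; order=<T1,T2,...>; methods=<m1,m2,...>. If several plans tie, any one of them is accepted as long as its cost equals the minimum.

cost=2280; order=A,B,C; methods=hash,hash

Selinger DP (subsets sized 1..n):
  {A}: scan cost=80, card=80
  {B}: scan cost=50, card=50
  {C}: scan cost=60, card=60
  {AB}: card=800; try (B,hash)→760, (A,merge)→1040, (B,merge)→1070, (A,hash)→1220, (B,nl_idx)→1360, (A,nl)→4050 …(+1); best=760 via (B,hash)
  {BC}: card=600; try (B,hash)→720, (C,hash)→820, (C,merge)→820, (B,merge)→830, (B,nl_idx)→1020, (C,nl)→3050 …(+1); best=720 via (B,hash)
  {ABC}: card=9600; try (C,hash)→2280, (A,hash)→2440, (A,merge)→7960, (C,merge)→9980, (A,nl)→48720, (C,nl)→48760; best=2280 via (C,hash)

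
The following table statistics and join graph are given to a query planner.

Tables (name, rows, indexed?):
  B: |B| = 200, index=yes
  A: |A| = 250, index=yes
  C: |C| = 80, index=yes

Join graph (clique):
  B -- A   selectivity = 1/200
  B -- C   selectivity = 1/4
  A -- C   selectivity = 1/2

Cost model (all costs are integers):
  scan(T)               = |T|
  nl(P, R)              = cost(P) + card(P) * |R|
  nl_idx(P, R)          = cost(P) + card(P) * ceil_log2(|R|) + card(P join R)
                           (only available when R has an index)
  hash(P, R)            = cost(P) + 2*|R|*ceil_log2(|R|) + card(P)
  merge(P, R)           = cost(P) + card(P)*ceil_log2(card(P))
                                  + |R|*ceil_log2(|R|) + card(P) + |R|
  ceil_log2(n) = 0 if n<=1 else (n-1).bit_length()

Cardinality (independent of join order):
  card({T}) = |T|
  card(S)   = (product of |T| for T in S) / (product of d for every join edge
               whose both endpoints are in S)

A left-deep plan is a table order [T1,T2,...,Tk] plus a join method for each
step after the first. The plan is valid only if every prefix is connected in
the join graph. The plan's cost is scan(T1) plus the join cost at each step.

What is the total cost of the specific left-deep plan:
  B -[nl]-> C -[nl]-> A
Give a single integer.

step 1: scan B: cost=200, card=200
step 2: join C via nl
    card(P join C) = 200*80/(4) = 4000
    cost = 200 + 200*80 = 16200
step 3: join A via nl
    card(P join A) = 4000*250/(200*2) = 2500
    cost = 16200 + 4000*250 = 1016200

1016200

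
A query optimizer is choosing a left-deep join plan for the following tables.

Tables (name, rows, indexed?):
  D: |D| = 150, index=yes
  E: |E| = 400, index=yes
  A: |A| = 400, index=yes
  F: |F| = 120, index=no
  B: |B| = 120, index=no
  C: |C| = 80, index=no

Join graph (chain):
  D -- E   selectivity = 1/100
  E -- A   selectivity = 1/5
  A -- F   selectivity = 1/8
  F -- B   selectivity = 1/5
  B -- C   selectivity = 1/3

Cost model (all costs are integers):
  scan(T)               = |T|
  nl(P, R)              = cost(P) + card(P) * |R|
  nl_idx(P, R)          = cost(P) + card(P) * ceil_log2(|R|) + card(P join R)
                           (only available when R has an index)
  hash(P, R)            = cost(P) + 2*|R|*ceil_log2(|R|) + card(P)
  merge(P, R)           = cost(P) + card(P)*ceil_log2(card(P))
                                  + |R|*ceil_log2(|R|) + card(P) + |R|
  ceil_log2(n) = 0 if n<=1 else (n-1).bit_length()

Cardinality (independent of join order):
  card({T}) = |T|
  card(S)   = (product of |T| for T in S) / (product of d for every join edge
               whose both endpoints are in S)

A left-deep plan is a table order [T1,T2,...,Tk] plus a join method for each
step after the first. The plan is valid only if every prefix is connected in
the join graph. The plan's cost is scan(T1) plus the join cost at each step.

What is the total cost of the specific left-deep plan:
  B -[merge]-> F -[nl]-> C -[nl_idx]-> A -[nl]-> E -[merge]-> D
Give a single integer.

10756764990

step 1: scan B: cost=120, card=120
step 2: join F via merge
    card(P join F) = 120*120/(5) = 2880
    cost = 120 + 120*7 + 120*7 + 120 + 120 = 2040
step 3: join C via nl
    card(P join C) = 2880*80/(3) = 76800
    cost = 2040 + 2880*80 = 232440
step 4: join A via nl_idx
    card(P join A) = 76800*400/(8) = 3840000
    cost = 232440 + 76800*9 + 3840000 = 4763640
step 5: join E via nl
    card(P join E) = 3840000*400/(5) = 307200000
    cost = 4763640 + 3840000*400 = 1540763640
step 6: join D via merge
    card(P join D) = 307200000*150/(100) = 460800000
    cost = 1540763640 + 307200000*29 + 150*8 + 307200000 + 150 = 10756764990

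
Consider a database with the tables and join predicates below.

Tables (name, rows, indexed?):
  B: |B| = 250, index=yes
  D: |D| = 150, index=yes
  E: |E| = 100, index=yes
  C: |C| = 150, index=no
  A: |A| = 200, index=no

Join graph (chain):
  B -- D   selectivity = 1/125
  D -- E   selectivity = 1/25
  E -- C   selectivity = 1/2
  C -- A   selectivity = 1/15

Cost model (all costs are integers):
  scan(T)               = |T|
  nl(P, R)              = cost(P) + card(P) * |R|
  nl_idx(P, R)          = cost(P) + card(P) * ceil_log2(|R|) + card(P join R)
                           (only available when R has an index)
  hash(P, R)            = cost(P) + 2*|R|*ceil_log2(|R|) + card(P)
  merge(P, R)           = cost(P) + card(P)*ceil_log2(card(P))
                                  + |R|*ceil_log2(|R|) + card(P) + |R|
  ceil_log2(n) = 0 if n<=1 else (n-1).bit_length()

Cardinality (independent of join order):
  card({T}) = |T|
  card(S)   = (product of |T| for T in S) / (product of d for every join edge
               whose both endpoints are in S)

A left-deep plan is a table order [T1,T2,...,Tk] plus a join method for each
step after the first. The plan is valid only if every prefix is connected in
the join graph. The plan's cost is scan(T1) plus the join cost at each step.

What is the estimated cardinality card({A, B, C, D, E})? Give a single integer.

Tables in S: A(200), B(250), C(150), D(150), E(100)
Edges inside S: B-D(d=125), D-E(d=25), E-C(d=2), C-A(d=15)
numerator = 200 * 250 * 150 * 150 * 100 = 112500000000
denominator = 125 * 25 * 2 * 15 = 93750
card(S) = 112500000000 / 93750 = 1200000

1200000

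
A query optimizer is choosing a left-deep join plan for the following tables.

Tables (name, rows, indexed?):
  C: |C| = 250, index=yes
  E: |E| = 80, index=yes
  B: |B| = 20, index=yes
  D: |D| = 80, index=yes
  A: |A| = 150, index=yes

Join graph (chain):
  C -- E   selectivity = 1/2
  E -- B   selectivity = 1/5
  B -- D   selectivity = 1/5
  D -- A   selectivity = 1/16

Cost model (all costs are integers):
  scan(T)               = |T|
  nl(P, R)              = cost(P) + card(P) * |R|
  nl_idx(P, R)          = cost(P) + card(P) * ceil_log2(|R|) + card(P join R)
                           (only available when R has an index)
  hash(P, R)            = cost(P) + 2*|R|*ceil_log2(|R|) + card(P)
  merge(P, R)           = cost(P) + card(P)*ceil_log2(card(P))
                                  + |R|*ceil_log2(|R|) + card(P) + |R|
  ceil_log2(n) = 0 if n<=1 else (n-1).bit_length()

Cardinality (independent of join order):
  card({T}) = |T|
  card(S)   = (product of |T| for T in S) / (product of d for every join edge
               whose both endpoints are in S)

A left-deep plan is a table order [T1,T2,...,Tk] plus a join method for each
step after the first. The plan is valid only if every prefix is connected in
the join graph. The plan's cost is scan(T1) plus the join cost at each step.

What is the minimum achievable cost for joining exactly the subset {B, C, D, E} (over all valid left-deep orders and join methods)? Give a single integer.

Selinger DP over subsets of {B,C,D,E}:
  {C}: scan cost=250, card=250
  {E}: scan cost=80, card=80
  {B}: scan cost=20, card=20
  {D}: scan cost=80, card=80
  {CE}: card=10000; try (E,hash)→1620, (C,merge)→2970, (E,merge)→3140, (C,hash)→4160, (C,nl_idx)→10720, (E,nl_idx)→12000 …(+2); best=1620 via (E,hash)
  {BE}: card=320; try (B,hash)→360, (E,nl_idx)→480, (E,merge)→780, (B,nl_idx)→800, (B,merge)→840, (E,hash)→1160 …(+2); best=360 via (B,hash)
  {BD}: card=320; try (B,hash)→360, (D,nl_idx)→480, (D,merge)→780, (B,nl_idx)→800, (B,merge)→840, (D,hash)→1160 …(+2); best=360 via (B,hash)
  {BCE}: card=40000; try (C,hash)→4680, (C,merge)→5810, (B,hash)→11820, (C,nl_idx)→42920, (C,nl)→80360, (B,nl_idx)→91620 …(+2); best=4680 via (C,hash)
  {BDE}: card=5120; try (E,hash)→1800, (D,hash)→1800, (E,merge)→4200, (D,merge)→4200, (E,nl_idx)→7720, (D,nl_idx)→7720 …(+2); best=1800 via (E,hash)
  {BCDE}: card=640000; try (C,hash)→10920, (D,hash)→45800, (C,merge)→75730, (C,nl_idx)→682760, (D,merge)→685320, (D,nl_idx)→924680 …(+2); best=10920 via (C,hash)

10920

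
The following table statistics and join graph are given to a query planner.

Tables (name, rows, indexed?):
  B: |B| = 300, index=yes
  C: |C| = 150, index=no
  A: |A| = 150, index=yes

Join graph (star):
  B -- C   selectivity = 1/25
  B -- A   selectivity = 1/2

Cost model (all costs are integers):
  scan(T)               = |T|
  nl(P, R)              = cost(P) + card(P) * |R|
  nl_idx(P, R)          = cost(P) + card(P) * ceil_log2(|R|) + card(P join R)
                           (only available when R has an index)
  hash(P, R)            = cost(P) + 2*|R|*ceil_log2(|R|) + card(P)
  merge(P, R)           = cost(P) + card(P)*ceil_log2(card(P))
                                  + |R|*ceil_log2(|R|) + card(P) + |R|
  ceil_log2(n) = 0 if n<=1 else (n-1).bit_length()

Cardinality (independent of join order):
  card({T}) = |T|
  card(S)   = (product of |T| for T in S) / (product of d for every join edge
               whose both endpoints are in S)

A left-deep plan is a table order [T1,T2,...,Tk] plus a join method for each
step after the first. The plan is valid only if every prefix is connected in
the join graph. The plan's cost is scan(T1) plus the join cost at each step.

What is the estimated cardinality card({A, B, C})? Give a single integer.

135000

Tables in S: A(150), B(300), C(150)
Edges inside S: B-C(d=25), B-A(d=2)
numerator = 150 * 300 * 150 = 6750000
denominator = 25 * 2 = 50
card(S) = 6750000 / 50 = 135000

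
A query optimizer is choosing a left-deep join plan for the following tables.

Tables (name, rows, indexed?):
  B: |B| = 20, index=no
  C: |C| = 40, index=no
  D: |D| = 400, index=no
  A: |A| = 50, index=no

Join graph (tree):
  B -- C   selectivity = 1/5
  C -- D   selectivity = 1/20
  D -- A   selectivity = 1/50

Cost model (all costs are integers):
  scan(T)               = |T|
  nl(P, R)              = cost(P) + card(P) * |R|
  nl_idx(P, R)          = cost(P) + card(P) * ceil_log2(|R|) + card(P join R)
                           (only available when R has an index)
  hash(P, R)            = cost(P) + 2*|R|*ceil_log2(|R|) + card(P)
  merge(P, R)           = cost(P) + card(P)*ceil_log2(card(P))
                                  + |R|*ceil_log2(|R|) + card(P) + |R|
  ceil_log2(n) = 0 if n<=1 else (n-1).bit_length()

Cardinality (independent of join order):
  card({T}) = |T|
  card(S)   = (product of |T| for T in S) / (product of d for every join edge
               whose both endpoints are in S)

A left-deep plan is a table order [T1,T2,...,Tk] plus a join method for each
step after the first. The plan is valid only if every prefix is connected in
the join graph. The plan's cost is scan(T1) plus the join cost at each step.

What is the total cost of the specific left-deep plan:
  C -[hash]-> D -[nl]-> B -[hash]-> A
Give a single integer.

step 1: scan C: cost=40, card=40
step 2: join D via hash
    card(P join D) = 40*400/(20) = 800
    cost = 40 + 2*400*9 + 40 = 7280
step 3: join B via nl
    card(P join B) = 800*20/(5) = 3200
    cost = 7280 + 800*20 = 23280
step 4: join A via hash
    card(P join A) = 3200*50/(50) = 3200
    cost = 23280 + 2*50*6 + 3200 = 27080

27080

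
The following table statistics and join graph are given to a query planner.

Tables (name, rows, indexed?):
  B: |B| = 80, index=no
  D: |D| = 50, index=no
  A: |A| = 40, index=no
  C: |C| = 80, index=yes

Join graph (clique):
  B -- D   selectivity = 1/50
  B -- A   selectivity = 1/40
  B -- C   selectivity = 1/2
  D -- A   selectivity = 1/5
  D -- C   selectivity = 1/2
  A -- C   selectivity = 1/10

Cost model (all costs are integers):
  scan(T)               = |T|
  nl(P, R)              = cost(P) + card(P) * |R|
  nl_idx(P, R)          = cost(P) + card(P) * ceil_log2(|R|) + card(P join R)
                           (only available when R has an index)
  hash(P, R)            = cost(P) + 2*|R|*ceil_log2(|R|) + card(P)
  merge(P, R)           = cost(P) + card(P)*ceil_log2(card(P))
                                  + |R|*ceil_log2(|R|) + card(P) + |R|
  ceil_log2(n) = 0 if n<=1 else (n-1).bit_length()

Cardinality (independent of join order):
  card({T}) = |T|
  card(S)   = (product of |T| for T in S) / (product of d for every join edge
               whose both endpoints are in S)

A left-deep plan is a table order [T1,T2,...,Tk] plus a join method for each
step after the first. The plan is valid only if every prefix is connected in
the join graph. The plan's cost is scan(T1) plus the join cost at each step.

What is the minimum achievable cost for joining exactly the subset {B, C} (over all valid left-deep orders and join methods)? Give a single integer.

Selinger DP over subsets of {B,C}:
  {B}: scan cost=80, card=80
  {C}: scan cost=80, card=80
  {BC}: card=3200; try (C,hash)→1280, (B,hash)→1280, (C,merge)→1360, (B,merge)→1360, (C,nl_idx)→3840, (C,nl)→6480 …(+1); best=1280 via (C,hash)

1280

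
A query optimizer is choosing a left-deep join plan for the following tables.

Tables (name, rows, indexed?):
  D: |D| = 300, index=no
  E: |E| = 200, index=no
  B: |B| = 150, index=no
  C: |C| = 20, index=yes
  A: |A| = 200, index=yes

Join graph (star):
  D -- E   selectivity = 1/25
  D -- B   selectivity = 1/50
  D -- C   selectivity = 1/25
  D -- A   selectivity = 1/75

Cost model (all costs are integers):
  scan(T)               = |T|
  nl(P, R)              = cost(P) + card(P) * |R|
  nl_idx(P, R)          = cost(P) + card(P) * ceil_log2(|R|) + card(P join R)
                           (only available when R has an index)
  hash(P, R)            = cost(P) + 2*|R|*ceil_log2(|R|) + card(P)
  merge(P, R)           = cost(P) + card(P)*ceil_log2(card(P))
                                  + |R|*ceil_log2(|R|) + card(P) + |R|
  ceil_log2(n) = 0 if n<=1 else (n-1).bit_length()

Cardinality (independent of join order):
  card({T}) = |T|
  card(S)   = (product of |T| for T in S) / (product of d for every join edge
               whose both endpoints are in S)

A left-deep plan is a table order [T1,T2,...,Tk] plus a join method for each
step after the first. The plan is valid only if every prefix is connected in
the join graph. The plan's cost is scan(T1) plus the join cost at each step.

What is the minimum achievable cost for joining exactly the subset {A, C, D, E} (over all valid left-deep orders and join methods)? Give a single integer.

Selinger DP over subsets of {A,C,D,E}:
  {D}: scan cost=300, card=300
  {E}: scan cost=200, card=200
  {C}: scan cost=20, card=20
  {A}: scan cost=200, card=200
  {DE}: card=2400; try (E,hash)→3800, (D,merge)→5000, (E,merge)→5100, (D,hash)→5800, (D,nl)→60200, (E,nl)→60300; best=3800 via (E,hash)
  {CD}: card=240; try (C,hash)→800, (C,nl_idx)→2040, (D,merge)→3140, (C,merge)→3420, (D,hash)→5440, (D,nl)→6020 …(+1); best=800 via (C,hash)
  {AD}: card=800; try (A,nl_idx)→3500, (A,hash)→3800, (D,merge)→5000, (A,merge)→5100, (D,hash)→5800, (D,nl)→60200 …(+1); best=3500 via (A,nl_idx)
  {CDE}: card=1920; try (E,hash)→4240, (E,merge)→4760, (C,hash)→6400, (C,nl_idx)→17720, (C,merge)→35120, (E,nl)→48800 …(+1); best=4240 via (E,hash)
  {ADE}: card=6400; try (E,hash)→7500, (A,hash)→9400, (E,merge)→14100, (A,nl_idx)→29400, (A,merge)→36800, (E,nl)→163500 …(+1); best=7500 via (E,hash)
  {ACD}: card=640; try (A,nl_idx)→3360, (A,hash)→4240, (C,hash)→4500, (A,merge)→4760, (C,nl_idx)→8140, (C,merge)→12420 …(+2); best=3360 via (A,nl_idx)
  {ACDE}: card=5120; try (E,hash)→7200, (A,hash)→9360, (E,merge)→12200, (C,hash)→14100, (A,nl_idx)→24720, (A,merge)→29080 …(+5); best=7200 via (E,hash)

7200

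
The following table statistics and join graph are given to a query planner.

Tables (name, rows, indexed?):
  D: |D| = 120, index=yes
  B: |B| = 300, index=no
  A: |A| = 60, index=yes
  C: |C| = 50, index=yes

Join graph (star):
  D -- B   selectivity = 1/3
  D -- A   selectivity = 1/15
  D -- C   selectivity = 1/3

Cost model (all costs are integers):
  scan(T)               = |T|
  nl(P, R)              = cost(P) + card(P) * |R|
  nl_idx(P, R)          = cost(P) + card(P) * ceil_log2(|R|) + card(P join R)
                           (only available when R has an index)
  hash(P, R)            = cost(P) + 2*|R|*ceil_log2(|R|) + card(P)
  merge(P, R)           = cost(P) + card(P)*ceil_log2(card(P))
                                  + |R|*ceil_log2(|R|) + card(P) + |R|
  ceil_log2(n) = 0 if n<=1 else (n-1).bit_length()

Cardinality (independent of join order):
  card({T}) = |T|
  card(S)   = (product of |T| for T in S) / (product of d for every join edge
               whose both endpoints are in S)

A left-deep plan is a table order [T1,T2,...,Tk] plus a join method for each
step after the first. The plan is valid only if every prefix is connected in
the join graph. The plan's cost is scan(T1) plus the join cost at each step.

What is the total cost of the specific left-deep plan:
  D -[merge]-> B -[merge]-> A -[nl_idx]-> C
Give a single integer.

step 1: scan D: cost=120, card=120
step 2: join B via merge
    card(P join B) = 120*300/(3) = 12000
    cost = 120 + 120*7 + 300*9 + 120 + 300 = 4080
step 3: join A via merge
    card(P join A) = 12000*60/(15) = 48000
    cost = 4080 + 12000*14 + 60*6 + 12000 + 60 = 184500
step 4: join C via nl_idx
    card(P join C) = 48000*50/(3) = 800000
    cost = 184500 + 48000*6 + 800000 = 1272500

1272500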